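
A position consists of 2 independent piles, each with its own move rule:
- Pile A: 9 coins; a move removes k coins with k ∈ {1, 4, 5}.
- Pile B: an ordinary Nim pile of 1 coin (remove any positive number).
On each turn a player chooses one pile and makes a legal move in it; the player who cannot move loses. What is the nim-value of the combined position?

0

Build the Grundy sequence for pile A with g(k) = mex{g(k−s) : s ∈ {1, 4, 5}, s ≤ k}:
g(0) = mex{} = 0
g(1) = mex{0} = 1
g(2) = mex{1} = 0
g(3) = mex{0} = 1
g(4) = mex{0,1} = 2
g(5) = mex{0,1,2} = 3
g(6) = mex{0,1,3} = 2
g(7) = mex{0,1,2} = 3
g(8) = mex{1,2,3} = 0
g(9) = mex{0,2,3} = 1
So g(9) = 1.
Pile B is a plain Nim pile of size 1, so its Grundy value is 1.
The value of a disjunctive sum is the nim-sum of the parts.
Combined value = 1 ⊕ 1 = 0.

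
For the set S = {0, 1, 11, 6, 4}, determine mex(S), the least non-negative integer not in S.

The values 0, 1 are all present; 2 is the first non-negative integer missing from the set.

2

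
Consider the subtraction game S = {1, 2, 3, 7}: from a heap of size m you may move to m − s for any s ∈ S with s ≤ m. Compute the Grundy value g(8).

Build the Grundy sequence with g(k) = mex{g(k−s) : s ∈ {1, 2, 3, 7}, s ≤ k}:
g(0) = mex{} = 0
g(1) = mex{0} = 1
g(2) = mex{0,1} = 2
g(3) = mex{0,1,2} = 3
g(4) = mex{1,2,3} = 0
g(5) = mex{0,2,3} = 1
g(6) = mex{0,1,3} = 2
g(7) = mex{0,1,2} = 3
g(8) = mex{1,2,3} = 0
So g(8) = 0.

0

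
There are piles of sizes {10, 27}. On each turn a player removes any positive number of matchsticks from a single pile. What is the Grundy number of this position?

Compute the nim-sum pairwise:
10 XOR 27 = 17

17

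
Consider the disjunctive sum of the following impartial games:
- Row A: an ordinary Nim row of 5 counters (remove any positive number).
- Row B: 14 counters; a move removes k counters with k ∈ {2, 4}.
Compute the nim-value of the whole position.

4

Row A is a plain Nim row of size 5, so its Grundy value is 5.
Grundy values for row B (subtraction set {2, 4}):
g(0) = mex{} = 0
g(1) = mex{} = 0
g(2) = mex{0} = 1
g(3) = mex{0} = 1
g(4) = mex{0,1} = 2
g(5) = mex{0,1} = 2
g(6) = mex{1,2} = 0
g(7) = mex{1,2} = 0
g(8) = mex{0,2} = 1
g(9) = mex{0,2} = 1
g(10) = mex{0,1} = 2
g(11) = mex{0,1} = 2
g(12) = mex{1,2} = 0
g(13) = mex{1,2} = 0
g(14) = mex{0,2} = 1
So g(14) = 1.
The value of a disjunctive sum is the nim-sum of the parts.
Combined value = 5 XOR 1 = 4.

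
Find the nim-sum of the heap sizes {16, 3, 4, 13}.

Nim-sum: 16 ⊕ 3 ⊕ 4 ⊕ 13 = 26.

26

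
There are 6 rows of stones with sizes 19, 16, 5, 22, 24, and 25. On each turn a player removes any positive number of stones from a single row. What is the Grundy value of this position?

17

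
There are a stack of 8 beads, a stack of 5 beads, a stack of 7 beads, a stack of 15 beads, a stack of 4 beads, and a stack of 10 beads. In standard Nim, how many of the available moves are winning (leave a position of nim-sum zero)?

Bitwise XOR of the heap sizes:
  1000  (8)
  0101  (5)
  0111  (7)
  1111  (15)
  0100  (4)
  1010  (10)
  ----
  1011  (11)
The overall nim-sum is X = 11. A stack of size p has a winning move iff p XOR X < p (reduce it to p XOR X).
  8: 8 XOR 11 = 3 < 8 — winning move (to 3).
  5: 5 XOR 11 = 14 ≥ 5 — no move.
  7: 7 XOR 11 = 12 ≥ 7 — no move.
  15: 15 XOR 11 = 4 < 15 — winning move (to 4).
  4: 4 XOR 11 = 15 ≥ 4 — no move.
  10: 10 XOR 11 = 1 < 10 — winning move (to 1).
That gives 3 winning moves.

3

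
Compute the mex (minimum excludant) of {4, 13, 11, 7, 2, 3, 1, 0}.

5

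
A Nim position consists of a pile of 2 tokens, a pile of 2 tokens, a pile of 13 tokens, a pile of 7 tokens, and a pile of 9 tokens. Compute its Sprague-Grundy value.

Compute the nim-sum pairwise:
2 XOR 2 = 0
0 XOR 13 = 13
13 XOR 7 = 10
10 XOR 9 = 3

3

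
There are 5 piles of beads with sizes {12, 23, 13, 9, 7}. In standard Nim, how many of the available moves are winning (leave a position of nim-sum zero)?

Compute the nim-sum pairwise:
12 ^ 23 = 27
27 ^ 13 = 22
22 ^ 9 = 31
31 ^ 7 = 24
The overall nim-sum is X = 24. A pile of size p has a winning move iff p XOR X < p (reduce it to p XOR X).
  12: 12 XOR 24 = 20 ≥ 12 — no move.
  23: 23 XOR 24 = 15 < 23 — winning move (to 15).
  13: 13 XOR 24 = 21 ≥ 13 — no move.
  9: 9 XOR 24 = 17 ≥ 9 — no move.
  7: 7 XOR 24 = 31 ≥ 7 — no move.
That gives 1 winning move.

1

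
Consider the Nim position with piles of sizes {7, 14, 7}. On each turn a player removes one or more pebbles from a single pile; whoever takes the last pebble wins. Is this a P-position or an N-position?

N-position

In binary:
  0111  (7)
  1110  (14)
  0111  (7)
  ----
  1110  (14)
The nim-sum is 14 ≠ 0, so this is an N-position: the player to move can win.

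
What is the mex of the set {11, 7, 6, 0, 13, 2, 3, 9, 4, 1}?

5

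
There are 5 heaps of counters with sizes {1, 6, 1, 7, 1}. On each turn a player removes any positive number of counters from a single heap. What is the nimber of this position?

0

In binary:
  001  (1)
  110  (6)
  001  (1)
  111  (7)
  001  (1)
  ---
  000  (0)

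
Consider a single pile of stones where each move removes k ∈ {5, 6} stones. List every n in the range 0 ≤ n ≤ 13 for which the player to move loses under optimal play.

0, 1, 2, 3, 4, 11, 12, 13

Build the Grundy sequence with g(k) = mex{g(k−s) : s ∈ {5, 6}, s ≤ k}:
k:     0  1  2  3  4  5  6  7  8  9 10 11 12 13
g(k):  0  0  0  0  0  1  1  1  1  1  2  0  0  0
The P-positions (g = 0) in 0..13 are 0, 1, 2, 3, 4, 11, 12, 13.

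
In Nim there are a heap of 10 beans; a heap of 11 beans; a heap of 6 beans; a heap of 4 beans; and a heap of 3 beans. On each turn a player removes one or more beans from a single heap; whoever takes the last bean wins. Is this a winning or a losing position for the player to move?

Losing position

Nim-sum: 10 XOR 11 XOR 6 XOR 4 XOR 3 = 0.
The nim-sum is 0, so this is a P-position: the player to move is in a losing position under optimal play.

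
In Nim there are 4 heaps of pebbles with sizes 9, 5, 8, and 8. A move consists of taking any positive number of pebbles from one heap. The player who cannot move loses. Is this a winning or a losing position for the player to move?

Winning position

In binary:
  1001  (9)
  0101  (5)
  1000  (8)
  1000  (8)
  ----
  1100  (12)
The nim-sum is 12 ≠ 0, so this is an N-position: the player to move can win.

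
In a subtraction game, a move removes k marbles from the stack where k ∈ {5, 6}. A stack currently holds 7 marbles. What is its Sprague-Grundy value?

Build the Grundy sequence with g(k) = mex{g(k−s) : s ∈ {5, 6}, s ≤ k}:
k:     0  1  2  3  4  5  6  7
g(k):  0  0  0  0  0  1  1  1
So g(7) = 1.

1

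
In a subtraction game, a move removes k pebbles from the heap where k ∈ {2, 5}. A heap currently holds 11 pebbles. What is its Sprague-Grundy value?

0

Build the Grundy sequence with g(k) = mex{g(k−s) : s ∈ {2, 5}, s ≤ k}:
k:     0  1  2  3  4  5  6  7  8  9 10 11
g(k):  0  0  1  1  0  2  1  0  0  1  1  0
So g(11) = 0.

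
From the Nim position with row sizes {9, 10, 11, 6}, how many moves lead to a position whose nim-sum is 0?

Write each in binary and XOR column by column:
  1001  (9)
  1010  (10)
  1011  (11)
  0110  (6)
  ----
  1110  (14)
The overall nim-sum is X = 14. A row of size p has a winning move iff p XOR X < p (reduce it to p XOR X).
  9: 9 XOR 14 = 7 < 9 — winning move (to 7).
  10: 10 XOR 14 = 4 < 10 — winning move (to 4).
  11: 11 XOR 14 = 5 < 11 — winning move (to 5).
  6: 6 XOR 14 = 8 ≥ 6 — no move.
That gives 3 winning moves.

3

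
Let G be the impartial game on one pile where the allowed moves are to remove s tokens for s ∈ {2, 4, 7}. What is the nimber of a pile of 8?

1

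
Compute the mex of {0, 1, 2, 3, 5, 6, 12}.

The values 0, 1, 2, 3 are all present; 4 is the first non-negative integer missing from the set.

4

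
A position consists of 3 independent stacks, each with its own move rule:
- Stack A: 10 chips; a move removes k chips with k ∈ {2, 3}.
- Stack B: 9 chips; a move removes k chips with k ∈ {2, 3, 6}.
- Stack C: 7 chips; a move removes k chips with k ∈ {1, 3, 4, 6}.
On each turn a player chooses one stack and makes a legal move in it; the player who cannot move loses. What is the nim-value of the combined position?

0

Build the Grundy sequence for stack A with g(k) = mex{g(k−s) : s ∈ {2, 3}, s ≤ k}:
g(0) = mex{} = 0
g(1) = mex{} = 0
g(2) = mex{0} = 1
g(3) = mex{0} = 1
g(4) = mex{0,1} = 2
g(5) = mex{1} = 0
g(6) = mex{1,2} = 0
g(7) = mex{0,2} = 1
g(8) = mex{0} = 1
g(9) = mex{0,1} = 2
g(10) = mex{1} = 0
So g(10) = 0.
For stack B, compute g(0), g(1), … with moves {2, 3, 6}:
g(0) = mex{} = 0
g(1) = mex{} = 0
g(2) = mex{0} = 1
g(3) = mex{0} = 1
g(4) = mex{0,1} = 2
g(5) = mex{1} = 0
g(6) = mex{0,1,2} = 3
g(7) = mex{0,2} = 1
g(8) = mex{0,1,3} = 2
g(9) = mex{1,3} = 0
So g(9) = 0.
Grundy values for stack C (subtraction set {1, 3, 4, 6}):
g(0) = mex{} = 0
g(1) = mex{0} = 1
g(2) = mex{1} = 0
g(3) = mex{0} = 1
g(4) = mex{0,1} = 2
g(5) = mex{0,1,2} = 3
g(6) = mex{0,1,3} = 2
g(7) = mex{1,2} = 0
So g(7) = 0.
The value of a disjunctive sum is the nim-sum of the parts.
Combined value = 0 ⊕ 0 ⊕ 0 = 0.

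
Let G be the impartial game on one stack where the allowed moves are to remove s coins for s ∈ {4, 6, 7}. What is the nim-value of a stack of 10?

Grundy values for subtraction set {4, 6, 7}:
g(0) = mex{} = 0
g(1) = mex{} = 0
g(2) = mex{} = 0
g(3) = mex{} = 0
g(4) = mex{0} = 1
g(5) = mex{0} = 1
g(6) = mex{0} = 1
g(7) = mex{0} = 1
g(8) = mex{0,1} = 2
g(9) = mex{0,1} = 2
g(10) = mex{0,1} = 2
So g(10) = 2.

2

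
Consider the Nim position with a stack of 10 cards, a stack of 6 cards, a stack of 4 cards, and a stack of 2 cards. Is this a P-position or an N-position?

N-position

Compute the nim-sum pairwise:
10 XOR 6 = 12
12 XOR 4 = 8
8 XOR 2 = 10
The nim-sum is 10 ≠ 0, so this is an N-position: the player to move can win.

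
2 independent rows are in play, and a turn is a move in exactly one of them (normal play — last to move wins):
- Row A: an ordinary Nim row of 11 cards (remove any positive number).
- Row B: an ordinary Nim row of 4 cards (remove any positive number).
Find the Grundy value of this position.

Row A is a plain Nim row of size 11, so its Grundy value is 11.
Row B is a plain Nim row of size 4, so its Grundy value is 4.
By the Sprague-Grundy theorem, the Grundy value of a sum of independent games is the XOR of the component values.
Combined value = 11 XOR 4 = 15.

15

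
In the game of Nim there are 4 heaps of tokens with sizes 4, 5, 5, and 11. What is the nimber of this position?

15

Nim-sum: 4 ⊕ 5 ⊕ 5 ⊕ 11 = 15.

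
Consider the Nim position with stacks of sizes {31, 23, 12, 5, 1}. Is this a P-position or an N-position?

Nim-sum: 31 ⊕ 23 ⊕ 12 ⊕ 5 ⊕ 1 = 0.
The nim-sum is 0, so this is a P-position: the player to move is in a losing position under optimal play.

P-position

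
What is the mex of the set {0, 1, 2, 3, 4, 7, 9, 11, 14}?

The values 0, 1, 2, 3, 4 are all present; 5 is the first non-negative integer missing from the set.

5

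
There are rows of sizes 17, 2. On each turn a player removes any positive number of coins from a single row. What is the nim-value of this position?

19

Compute the nim-sum pairwise:
17 ^ 2 = 19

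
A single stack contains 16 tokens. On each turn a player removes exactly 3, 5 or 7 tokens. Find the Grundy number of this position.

2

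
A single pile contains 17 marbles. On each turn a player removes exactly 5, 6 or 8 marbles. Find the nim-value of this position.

Compute g(0), g(1), … for moves {5, 6, 8}:
k:     0  1  2  3  4  5  6  7  8  9 10 11 12 13 14 15 16 17
g(k):  0  0  0  0  0  1  1  1  1  1  2  2  2  0  0  0  0  0
So g(17) = 0.

0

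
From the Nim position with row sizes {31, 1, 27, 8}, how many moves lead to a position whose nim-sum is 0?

3

Nim-sum: 31 ^ 1 ^ 27 ^ 8 = 13.
The overall nim-sum is X = 13. A row of size p has a winning move iff p XOR X < p (reduce it to p XOR X).
  31: 31 XOR 13 = 18 < 31 — winning move (to 18).
  1: 1 XOR 13 = 12 ≥ 1 — no move.
  27: 27 XOR 13 = 22 < 27 — winning move (to 22).
  8: 8 XOR 13 = 5 < 8 — winning move (to 5).
That gives 3 winning moves.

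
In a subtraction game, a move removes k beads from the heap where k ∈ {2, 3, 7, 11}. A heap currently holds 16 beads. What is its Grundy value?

Compute g(0), g(1), … for moves {2, 3, 7, 11}:
k:     0  1  2  3  4  5  6  7  8  9 10 11 12 13 14 15 16
g(k):  0  0  1  1  2  0  0  1  1  2  0  3  1  2  0  0  1
So g(16) = 1.

1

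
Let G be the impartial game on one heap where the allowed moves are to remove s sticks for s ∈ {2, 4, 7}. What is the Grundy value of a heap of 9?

0

Compute g(0), g(1), … for moves {2, 4, 7}:
k:     0  1  2  3  4  5  6  7  8  9
g(k):  0  0  1  1  2  2  0  3  1  0
So g(9) = 0.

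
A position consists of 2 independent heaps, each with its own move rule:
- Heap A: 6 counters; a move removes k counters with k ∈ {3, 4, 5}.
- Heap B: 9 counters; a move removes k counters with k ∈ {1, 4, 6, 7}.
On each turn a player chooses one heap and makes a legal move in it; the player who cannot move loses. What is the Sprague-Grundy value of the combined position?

Build the Grundy sequence for heap A with g(k) = mex{g(k−s) : s ∈ {3, 4, 5}, s ≤ k}:
k:     0  1  2  3  4  5  6
g(k):  0  0  0  1  1  1  2
So g(6) = 2.
Build the Grundy sequence for heap B with g(k) = mex{g(k−s) : s ∈ {1, 4, 6, 7}, s ≤ k}:
g(0) = mex{} = 0
g(1) = mex{0} = 1
g(2) = mex{1} = 0
g(3) = mex{0} = 1
g(4) = mex{0,1} = 2
g(5) = mex{1,2} = 0
g(6) = mex{0} = 1
g(7) = mex{0,1} = 2
g(8) = mex{0,1,2} = 3
g(9) = mex{0,1,3} = 2
So g(9) = 2.
The value of a disjunctive sum is the nim-sum of the parts.
Combined value = 2 XOR 2 = 0.

0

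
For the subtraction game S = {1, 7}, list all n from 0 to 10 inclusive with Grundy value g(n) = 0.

0, 2, 4, 6, 8, 10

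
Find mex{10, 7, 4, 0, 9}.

0 is in the set but 1 is not, so the mex is 1.

1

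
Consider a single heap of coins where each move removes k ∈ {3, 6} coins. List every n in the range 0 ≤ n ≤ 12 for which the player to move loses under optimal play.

0, 1, 2, 9, 10, 11

Grundy values for subtraction set {3, 6}:
g(0) = mex{} = 0
g(1) = mex{} = 0
g(2) = mex{} = 0
g(3) = mex{0} = 1
g(4) = mex{0} = 1
g(5) = mex{0} = 1
g(6) = mex{0,1} = 2
g(7) = mex{0,1} = 2
g(8) = mex{0,1} = 2
g(9) = mex{1,2} = 0
g(10) = mex{1,2} = 0
g(11) = mex{1,2} = 0
g(12) = mex{0,2} = 1
The P-positions (g = 0) in 0..12 are 0, 1, 2, 9, 10, 11.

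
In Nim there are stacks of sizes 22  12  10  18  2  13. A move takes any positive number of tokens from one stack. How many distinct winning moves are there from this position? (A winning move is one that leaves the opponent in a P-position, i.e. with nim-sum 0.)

3

Nim-sum: 22 XOR 12 XOR 10 XOR 18 XOR 2 XOR 13 = 13.
The overall nim-sum is X = 13. A stack of size p has a winning move iff p XOR X < p (reduce it to p XOR X).
  22: 22 XOR 13 = 27 ≥ 22 — no move.
  12: 12 XOR 13 = 1 < 12 — winning move (to 1).
  10: 10 XOR 13 = 7 < 10 — winning move (to 7).
  18: 18 XOR 13 = 31 ≥ 18 — no move.
  2: 2 XOR 13 = 15 ≥ 2 — no move.
  13: 13 XOR 13 = 0 < 13 — winning move (to 0).
That gives 3 winning moves.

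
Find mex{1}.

0 is not in the set, so the mex is 0.

0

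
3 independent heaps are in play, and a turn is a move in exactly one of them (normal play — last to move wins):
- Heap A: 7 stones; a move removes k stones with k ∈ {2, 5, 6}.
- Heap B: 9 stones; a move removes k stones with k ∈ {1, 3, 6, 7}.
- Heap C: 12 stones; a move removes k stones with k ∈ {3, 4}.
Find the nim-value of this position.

1

Grundy values for heap A (subtraction set {2, 5, 6}):
g(0) = mex{} = 0
g(1) = mex{} = 0
g(2) = mex{0} = 1
g(3) = mex{0} = 1
g(4) = mex{1} = 0
g(5) = mex{0,1} = 2
g(6) = mex{0} = 1
g(7) = mex{0,1,2} = 3
So g(7) = 3.
For heap B, compute g(0), g(1), … with moves {1, 3, 6, 7}:
k:     0  1  2  3  4  5  6  7  8  9
g(k):  0  1  0  1  0  1  2  3  2  3
So g(9) = 3.
Build the Grundy sequence for heap C with g(k) = mex{g(k−s) : s ∈ {3, 4}, s ≤ k}:
k:     0  1  2  3  4  5  6  7  8  9 10 11 12
g(k):  0  0  0  1  1  1  2  0  0  0  1  1  1
So g(12) = 1.
By the Sprague-Grundy theorem, the Grundy value of a sum of independent games is the XOR of the component values.
Combined value = 3 ⊕ 3 ⊕ 1 = 1.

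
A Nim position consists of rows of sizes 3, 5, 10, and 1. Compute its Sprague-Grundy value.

Compute the nim-sum pairwise:
3 ^ 5 = 6
6 ^ 10 = 12
12 ^ 1 = 13

13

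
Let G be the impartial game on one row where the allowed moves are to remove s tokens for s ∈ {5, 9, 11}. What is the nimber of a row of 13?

2

Grundy values for subtraction set {5, 9, 11}:
k:     0  1  2  3  4  5  6  7  8  9 10 11 12 13
g(k):  0  0  0  0  0  1  1  1  1  1  2  2  2  2
So g(13) = 2.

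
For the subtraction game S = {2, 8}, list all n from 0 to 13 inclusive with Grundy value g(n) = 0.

0, 1, 4, 5, 10, 11

Grundy values for subtraction set {2, 8}:
k:     0  1  2  3  4  5  6  7  8  9 10 11 12 13
g(k):  0  0  1  1  0  0  1  1  2  2  0  0  1  1
The P-positions (g = 0) in 0..13 are 0, 1, 4, 5, 10, 11.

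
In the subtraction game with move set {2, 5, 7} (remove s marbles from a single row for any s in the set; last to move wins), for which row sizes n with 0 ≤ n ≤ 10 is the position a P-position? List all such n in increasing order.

Build the Grundy sequence with g(k) = mex{g(k−s) : s ∈ {2, 5, 7}, s ≤ k}:
k:     0  1  2  3  4  5  6  7  8  9 10
g(k):  0  0  1  1  0  2  1  3  2  2  0
The P-positions (g = 0) in 0..10 are 0, 1, 4, 10.

0, 1, 4, 10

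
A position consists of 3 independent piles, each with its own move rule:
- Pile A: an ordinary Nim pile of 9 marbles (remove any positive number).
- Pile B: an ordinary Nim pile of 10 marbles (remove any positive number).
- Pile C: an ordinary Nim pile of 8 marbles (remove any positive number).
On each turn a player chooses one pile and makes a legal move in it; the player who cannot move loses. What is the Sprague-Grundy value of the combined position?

11

Pile A is a plain Nim pile of size 9, so its Grundy value is 9.
Pile B is a plain Nim pile of size 10, so its Grundy value is 10.
Pile C is a plain Nim pile of size 8, so its Grundy value is 8.
By the Sprague-Grundy theorem, the Grundy value of a sum of independent games is the XOR of the component values.
Combined value = 9 ⊕ 10 ⊕ 8 = 11.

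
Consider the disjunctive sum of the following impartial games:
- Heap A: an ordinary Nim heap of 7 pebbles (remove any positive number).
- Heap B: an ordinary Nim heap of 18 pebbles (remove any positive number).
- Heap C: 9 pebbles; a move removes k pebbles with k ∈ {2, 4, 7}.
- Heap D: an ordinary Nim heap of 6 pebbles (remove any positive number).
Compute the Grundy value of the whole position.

Heap A is a plain Nim heap of size 7, so its Grundy value is 7.
Heap B is a plain Nim heap of size 18, so its Grundy value is 18.
Build the Grundy sequence for heap C with g(k) = mex{g(k−s) : s ∈ {2, 4, 7}, s ≤ k}:
g(0) = mex{} = 0
g(1) = mex{} = 0
g(2) = mex{0} = 1
g(3) = mex{0} = 1
g(4) = mex{0,1} = 2
g(5) = mex{0,1} = 2
g(6) = mex{1,2} = 0
g(7) = mex{0,1,2} = 3
g(8) = mex{0,2} = 1
g(9) = mex{1,2,3} = 0
So g(9) = 0.
Heap D is a plain Nim heap of size 6, so its Grundy value is 6.
By the Sprague-Grundy theorem, the Grundy value of a sum of independent games is the XOR of the component values.
Combined value = 7 ⊕ 18 ⊕ 0 ⊕ 6 = 19.

19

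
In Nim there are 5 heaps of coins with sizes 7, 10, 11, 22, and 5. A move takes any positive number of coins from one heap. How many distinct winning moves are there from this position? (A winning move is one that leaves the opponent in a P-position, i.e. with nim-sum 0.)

1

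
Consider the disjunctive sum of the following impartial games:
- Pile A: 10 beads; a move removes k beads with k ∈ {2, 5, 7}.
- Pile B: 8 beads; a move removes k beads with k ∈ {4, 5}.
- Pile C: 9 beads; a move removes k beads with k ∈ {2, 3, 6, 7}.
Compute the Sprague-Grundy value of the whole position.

2

Build the Grundy sequence for pile A with g(k) = mex{g(k−s) : s ∈ {2, 5, 7}, s ≤ k}:
k:     0  1  2  3  4  5  6  7  8  9 10
g(k):  0  0  1  1  0  2  1  3  2  2  0
So g(10) = 0.
For pile B, compute g(0), g(1), … with moves {4, 5}:
k:     0  1  2  3  4  5  6  7  8
g(k):  0  0  0  0  1  1  1  1  2
So g(8) = 2.
For pile C, compute g(0), g(1), … with moves {2, 3, 6, 7}:
g(0) = mex{} = 0
g(1) = mex{} = 0
g(2) = mex{0} = 1
g(3) = mex{0} = 1
g(4) = mex{0,1} = 2
g(5) = mex{1} = 0
g(6) = mex{0,1,2} = 3
g(7) = mex{0,2} = 1
g(8) = mex{0,1,3} = 2
g(9) = mex{1,3} = 0
So g(9) = 0.
By the Sprague-Grundy theorem, the Grundy value of a sum of independent games is the XOR of the component values.
Combined value = 0 XOR 2 XOR 0 = 2.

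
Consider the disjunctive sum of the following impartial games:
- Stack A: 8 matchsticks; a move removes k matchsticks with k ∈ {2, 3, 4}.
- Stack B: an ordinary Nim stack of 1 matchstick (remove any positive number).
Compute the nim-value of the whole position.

Grundy values for stack A (subtraction set {2, 3, 4}):
g(0) = mex{} = 0
g(1) = mex{} = 0
g(2) = mex{0} = 1
g(3) = mex{0} = 1
g(4) = mex{0,1} = 2
g(5) = mex{0,1} = 2
g(6) = mex{1,2} = 0
g(7) = mex{1,2} = 0
g(8) = mex{0,2} = 1
So g(8) = 1.
Stack B is a plain Nim stack of size 1, so its Grundy value is 1.
By the Sprague-Grundy theorem, the Grundy value of a sum of independent games is the XOR of the component values.
Combined value = 1 ⊕ 1 = 0.

0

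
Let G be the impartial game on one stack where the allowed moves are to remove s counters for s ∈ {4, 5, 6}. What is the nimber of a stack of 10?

0

Grundy values for subtraction set {4, 5, 6}:
g(0) = mex{} = 0
g(1) = mex{} = 0
g(2) = mex{} = 0
g(3) = mex{} = 0
g(4) = mex{0} = 1
g(5) = mex{0} = 1
g(6) = mex{0} = 1
g(7) = mex{0} = 1
g(8) = mex{0,1} = 2
g(9) = mex{0,1} = 2
g(10) = mex{1} = 0
So g(10) = 0.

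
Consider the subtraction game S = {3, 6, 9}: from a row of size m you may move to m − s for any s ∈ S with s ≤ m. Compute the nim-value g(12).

0

Compute g(0), g(1), … for moves {3, 6, 9}:
k:     0  1  2  3  4  5  6  7  8  9 10 11 12
g(k):  0  0  0  1  1  1  2  2  2  3  3  3  0
So g(12) = 0.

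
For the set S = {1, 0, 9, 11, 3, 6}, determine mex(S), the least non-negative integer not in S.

2

The values 0, 1 are all present; 2 is the first non-negative integer missing from the set.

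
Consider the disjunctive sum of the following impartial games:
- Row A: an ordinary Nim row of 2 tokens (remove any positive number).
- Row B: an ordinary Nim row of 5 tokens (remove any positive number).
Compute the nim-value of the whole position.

Row A is a plain Nim row of size 2, so its Grundy value is 2.
Row B is a plain Nim row of size 5, so its Grundy value is 5.
By the Sprague-Grundy theorem, the Grundy value of a sum of independent games is the XOR of the component values.
Combined value = 2 XOR 5 = 7.

7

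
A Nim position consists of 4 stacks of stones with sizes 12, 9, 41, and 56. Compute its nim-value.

Write each in binary and XOR column by column:
  001100  (12)
  001001  (9)
  101001  (41)
  111000  (56)
  ------
  010100  (20)

20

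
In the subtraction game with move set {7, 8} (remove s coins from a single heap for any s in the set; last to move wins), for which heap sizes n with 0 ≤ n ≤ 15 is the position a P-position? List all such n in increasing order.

Build the Grundy sequence with g(k) = mex{g(k−s) : s ∈ {7, 8}, s ≤ k}:
k:     0  1  2  3  4  5  6  7  8  9 10 11 12 13 14 15
g(k):  0  0  0  0  0  0  0  1  1  1  1  1  1  1  2  0
The P-positions (g = 0) in 0..15 are 0, 1, 2, 3, 4, 5, 6, 15.

0, 1, 2, 3, 4, 5, 6, 15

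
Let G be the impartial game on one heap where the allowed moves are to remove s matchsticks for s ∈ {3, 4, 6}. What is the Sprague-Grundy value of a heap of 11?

0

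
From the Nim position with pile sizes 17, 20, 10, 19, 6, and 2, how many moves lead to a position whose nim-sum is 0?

3

Bitwise XOR of the heap sizes:
  10001  (17)
  10100  (20)
  01010  (10)
  10011  (19)
  00110  (6)
  00010  (2)
  -----
  11000  (24)
The overall nim-sum is X = 24. A pile of size p has a winning move iff p XOR X < p (reduce it to p XOR X).
  17: 17 XOR 24 = 9 < 17 — winning move (to 9).
  20: 20 XOR 24 = 12 < 20 — winning move (to 12).
  10: 10 XOR 24 = 18 ≥ 10 — no move.
  19: 19 XOR 24 = 11 < 19 — winning move (to 11).
  6: 6 XOR 24 = 30 ≥ 6 — no move.
  2: 2 XOR 24 = 26 ≥ 2 — no move.
That gives 3 winning moves.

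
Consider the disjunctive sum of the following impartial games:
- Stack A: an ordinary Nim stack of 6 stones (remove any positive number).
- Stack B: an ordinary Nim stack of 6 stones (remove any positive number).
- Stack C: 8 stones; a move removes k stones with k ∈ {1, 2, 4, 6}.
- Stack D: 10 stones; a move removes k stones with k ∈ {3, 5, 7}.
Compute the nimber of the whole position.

Stack A is a plain Nim stack of size 6, so its Grundy value is 6.
Stack B is a plain Nim stack of size 6, so its Grundy value is 6.
Build the Grundy sequence for stack C with g(k) = mex{g(k−s) : s ∈ {1, 2, 4, 6}, s ≤ k}:
g(0) = mex{} = 0
g(1) = mex{0} = 1
g(2) = mex{0,1} = 2
g(3) = mex{1,2} = 0
g(4) = mex{0,2} = 1
g(5) = mex{0,1} = 2
g(6) = mex{0,1,2} = 3
g(7) = mex{0,1,2,3} = 4
g(8) = mex{1,2,3,4} = 0
So g(8) = 0.
Grundy values for stack D (subtraction set {3, 5, 7}):
g(0) = mex{} = 0
g(1) = mex{} = 0
g(2) = mex{} = 0
g(3) = mex{0} = 1
g(4) = mex{0} = 1
g(5) = mex{0} = 1
g(6) = mex{0,1} = 2
g(7) = mex{0,1} = 2
g(8) = mex{0,1} = 2
g(9) = mex{0,1,2} = 3
g(10) = mex{1,2} = 0
So g(10) = 0.
The value of a disjunctive sum is the nim-sum of the parts.
Combined value = 6 XOR 6 XOR 0 XOR 0 = 0.

0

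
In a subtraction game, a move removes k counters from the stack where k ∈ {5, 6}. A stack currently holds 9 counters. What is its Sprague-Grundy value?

Build the Grundy sequence with g(k) = mex{g(k−s) : s ∈ {5, 6}, s ≤ k}:
g(0) = mex{} = 0
g(1) = mex{} = 0
g(2) = mex{} = 0
g(3) = mex{} = 0
g(4) = mex{} = 0
g(5) = mex{0} = 1
g(6) = mex{0} = 1
g(7) = mex{0} = 1
g(8) = mex{0} = 1
g(9) = mex{0} = 1
So g(9) = 1.

1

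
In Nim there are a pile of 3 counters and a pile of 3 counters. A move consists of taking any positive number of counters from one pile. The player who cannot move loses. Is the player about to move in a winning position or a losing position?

Nim-sum: 3 ⊕ 3 = 0.
The nim-sum is 0, so this is a P-position: the player to move is in a losing position under optimal play.

Losing position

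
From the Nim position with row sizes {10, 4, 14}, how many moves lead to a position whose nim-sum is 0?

0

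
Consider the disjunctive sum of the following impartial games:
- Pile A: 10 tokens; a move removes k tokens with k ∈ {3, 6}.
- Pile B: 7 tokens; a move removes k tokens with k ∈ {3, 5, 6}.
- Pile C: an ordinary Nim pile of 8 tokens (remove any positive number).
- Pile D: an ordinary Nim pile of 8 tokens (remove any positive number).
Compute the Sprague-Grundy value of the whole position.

For pile A, compute g(0), g(1), … with moves {3, 6}:
g(0) = mex{} = 0
g(1) = mex{} = 0
g(2) = mex{} = 0
g(3) = mex{0} = 1
g(4) = mex{0} = 1
g(5) = mex{0} = 1
g(6) = mex{0,1} = 2
g(7) = mex{0,1} = 2
g(8) = mex{0,1} = 2
g(9) = mex{1,2} = 0
g(10) = mex{1,2} = 0
So g(10) = 0.
Grundy values for pile B (subtraction set {3, 5, 6}):
g(0) = mex{} = 0
g(1) = mex{} = 0
g(2) = mex{} = 0
g(3) = mex{0} = 1
g(4) = mex{0} = 1
g(5) = mex{0} = 1
g(6) = mex{0,1} = 2
g(7) = mex{0,1} = 2
So g(7) = 2.
Pile C is a plain Nim pile of size 8, so its Grundy value is 8.
Pile D is a plain Nim pile of size 8, so its Grundy value is 8.
By the Sprague-Grundy theorem, the Grundy value of a sum of independent games is the XOR of the component values.
Combined value = 0 XOR 2 XOR 8 XOR 8 = 2.

2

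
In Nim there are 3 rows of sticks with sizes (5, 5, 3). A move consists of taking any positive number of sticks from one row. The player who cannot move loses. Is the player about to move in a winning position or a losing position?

Compute the nim-sum pairwise:
5 ⊕ 5 = 0
0 ⊕ 3 = 3
The nim-sum is 3 ≠ 0, so this is an N-position: the player to move can win.

Winning position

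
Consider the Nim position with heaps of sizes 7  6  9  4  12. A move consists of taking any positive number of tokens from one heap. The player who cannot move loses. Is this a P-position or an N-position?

P-position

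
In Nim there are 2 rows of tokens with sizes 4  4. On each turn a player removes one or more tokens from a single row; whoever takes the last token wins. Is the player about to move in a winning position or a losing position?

Losing position

Nim-sum: 4 ⊕ 4 = 0.
The nim-sum is 0, so this is a P-position: the player to move is in a losing position under optimal play.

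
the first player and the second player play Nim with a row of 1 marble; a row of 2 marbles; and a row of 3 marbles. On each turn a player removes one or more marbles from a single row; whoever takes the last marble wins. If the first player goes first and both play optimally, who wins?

the second player wins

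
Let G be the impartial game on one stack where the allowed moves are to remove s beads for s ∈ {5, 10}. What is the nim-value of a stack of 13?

2

Grundy values for subtraction set {5, 10}:
k:     0  1  2  3  4  5  6  7  8  9 10 11 12 13
g(k):  0  0  0  0  0  1  1  1  1  1  2  2  2  2
So g(13) = 2.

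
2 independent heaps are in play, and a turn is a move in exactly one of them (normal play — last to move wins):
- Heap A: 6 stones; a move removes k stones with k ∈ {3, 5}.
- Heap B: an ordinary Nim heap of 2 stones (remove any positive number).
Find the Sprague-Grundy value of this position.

0

Grundy values for heap A (subtraction set {3, 5}):
k:     0  1  2  3  4  5  6
g(k):  0  0  0  1  1  1  2
So g(6) = 2.
Heap B is a plain Nim heap of size 2, so its Grundy value is 2.
The value of a disjunctive sum is the nim-sum of the parts.
Combined value = 2 XOR 2 = 0.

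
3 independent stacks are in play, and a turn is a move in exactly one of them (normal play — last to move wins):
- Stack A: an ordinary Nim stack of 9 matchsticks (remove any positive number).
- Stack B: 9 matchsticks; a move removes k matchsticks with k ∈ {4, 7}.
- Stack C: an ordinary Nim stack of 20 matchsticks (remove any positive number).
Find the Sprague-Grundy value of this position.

Stack A is a plain Nim stack of size 9, so its Grundy value is 9.
Grundy values for stack B (subtraction set {4, 7}):
g(0) = mex{} = 0
g(1) = mex{} = 0
g(2) = mex{} = 0
g(3) = mex{} = 0
g(4) = mex{0} = 1
g(5) = mex{0} = 1
g(6) = mex{0} = 1
g(7) = mex{0} = 1
g(8) = mex{0,1} = 2
g(9) = mex{0,1} = 2
So g(9) = 2.
Stack C is a plain Nim stack of size 20, so its Grundy value is 20.
By the Sprague-Grundy theorem, the Grundy value of a sum of independent games is the XOR of the component values.
Combined value = 9 ⊕ 2 ⊕ 20 = 31.

31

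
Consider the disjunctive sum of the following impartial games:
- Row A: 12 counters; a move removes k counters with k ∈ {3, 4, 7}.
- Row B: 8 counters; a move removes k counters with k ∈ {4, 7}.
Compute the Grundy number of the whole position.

For row A, compute g(0), g(1), … with moves {3, 4, 7}:
k:     0  1  2  3  4  5  6  7  8  9 10 11 12
g(k):  0  0  0  1  1  1  2  2  2  3  0  0  0
So g(12) = 0.
Grundy values for row B (subtraction set {4, 7}):
k:     0  1  2  3  4  5  6  7  8
g(k):  0  0  0  0  1  1  1  1  2
So g(8) = 2.
By the Sprague-Grundy theorem, the Grundy value of a sum of independent games is the XOR of the component values.
Combined value = 0 XOR 2 = 2.

2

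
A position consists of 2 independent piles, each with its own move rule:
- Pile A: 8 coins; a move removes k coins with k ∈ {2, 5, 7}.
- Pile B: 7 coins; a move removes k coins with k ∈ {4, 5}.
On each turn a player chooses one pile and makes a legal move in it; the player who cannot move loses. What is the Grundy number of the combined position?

3

For pile A, compute g(0), g(1), … with moves {2, 5, 7}:
g(0) = mex{} = 0
g(1) = mex{} = 0
g(2) = mex{0} = 1
g(3) = mex{0} = 1
g(4) = mex{1} = 0
g(5) = mex{0,1} = 2
g(6) = mex{0} = 1
g(7) = mex{0,1,2} = 3
g(8) = mex{0,1} = 2
So g(8) = 2.
Grundy values for pile B (subtraction set {4, 5}):
g(0) = mex{} = 0
g(1) = mex{} = 0
g(2) = mex{} = 0
g(3) = mex{} = 0
g(4) = mex{0} = 1
g(5) = mex{0} = 1
g(6) = mex{0} = 1
g(7) = mex{0} = 1
So g(7) = 1.
The value of a disjunctive sum is the nim-sum of the parts.
Combined value = 2 ⊕ 1 = 3.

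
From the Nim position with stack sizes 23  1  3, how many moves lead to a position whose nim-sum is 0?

1

Nim-sum: 23 ^ 1 ^ 3 = 21.
The overall nim-sum is X = 21. A stack of size p has a winning move iff p XOR X < p (reduce it to p XOR X).
  23: 23 XOR 21 = 2 < 23 — winning move (to 2).
  1: 1 XOR 21 = 20 ≥ 1 — no move.
  3: 3 XOR 21 = 22 ≥ 3 — no move.
That gives 1 winning move.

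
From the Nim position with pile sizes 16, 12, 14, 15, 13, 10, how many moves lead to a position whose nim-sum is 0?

1

Compute the nim-sum pairwise:
16 ^ 12 = 28
28 ^ 14 = 18
18 ^ 15 = 29
29 ^ 13 = 16
16 ^ 10 = 26
The overall nim-sum is X = 26. A pile of size p has a winning move iff p XOR X < p (reduce it to p XOR X).
  16: 16 XOR 26 = 10 < 16 — winning move (to 10).
  12: 12 XOR 26 = 22 ≥ 12 — no move.
  14: 14 XOR 26 = 20 ≥ 14 — no move.
  15: 15 XOR 26 = 21 ≥ 15 — no move.
  13: 13 XOR 26 = 23 ≥ 13 — no move.
  10: 10 XOR 26 = 16 ≥ 10 — no move.
That gives 1 winning move.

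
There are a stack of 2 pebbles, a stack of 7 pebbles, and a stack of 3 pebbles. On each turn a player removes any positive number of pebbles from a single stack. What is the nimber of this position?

6

Nim-sum: 2 ^ 7 ^ 3 = 6.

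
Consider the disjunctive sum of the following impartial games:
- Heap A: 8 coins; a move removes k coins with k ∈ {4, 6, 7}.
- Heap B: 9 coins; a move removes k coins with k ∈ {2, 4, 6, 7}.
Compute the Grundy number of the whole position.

Build the Grundy sequence for heap A with g(k) = mex{g(k−s) : s ∈ {4, 6, 7}, s ≤ k}:
k:     0  1  2  3  4  5  6  7  8
g(k):  0  0  0  0  1  1  1  1  2
So g(8) = 2.
Grundy values for heap B (subtraction set {2, 4, 6, 7}):
k:     0  1  2  3  4  5  6  7  8  9
g(k):  0  0  1  1  2  2  3  3  4  0
So g(9) = 0.
The value of a disjunctive sum is the nim-sum of the parts.
Combined value = 2 ⊕ 0 = 2.

2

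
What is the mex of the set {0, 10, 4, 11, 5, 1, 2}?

3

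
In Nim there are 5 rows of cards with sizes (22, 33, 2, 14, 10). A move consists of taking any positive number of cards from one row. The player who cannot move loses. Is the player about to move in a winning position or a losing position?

Winning position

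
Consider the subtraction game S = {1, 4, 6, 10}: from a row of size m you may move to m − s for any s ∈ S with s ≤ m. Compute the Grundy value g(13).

4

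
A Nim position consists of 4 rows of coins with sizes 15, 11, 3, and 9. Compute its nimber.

Nim-sum: 15 XOR 11 XOR 3 XOR 9 = 14.

14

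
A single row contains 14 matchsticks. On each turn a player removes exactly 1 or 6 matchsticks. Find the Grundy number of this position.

0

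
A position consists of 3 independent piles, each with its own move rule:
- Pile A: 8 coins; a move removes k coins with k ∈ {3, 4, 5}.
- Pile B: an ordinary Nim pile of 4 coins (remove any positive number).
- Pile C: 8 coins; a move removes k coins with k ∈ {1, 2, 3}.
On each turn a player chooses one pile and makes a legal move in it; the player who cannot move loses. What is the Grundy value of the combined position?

4

Build the Grundy sequence for pile A with g(k) = mex{g(k−s) : s ∈ {3, 4, 5}, s ≤ k}:
g(0) = mex{} = 0
g(1) = mex{} = 0
g(2) = mex{} = 0
g(3) = mex{0} = 1
g(4) = mex{0} = 1
g(5) = mex{0} = 1
g(6) = mex{0,1} = 2
g(7) = mex{0,1} = 2
g(8) = mex{1} = 0
So g(8) = 0.
Pile B is a plain Nim pile of size 4, so its Grundy value is 4.
Build the Grundy sequence for pile C with g(k) = mex{g(k−s) : s ∈ {1, 2, 3}, s ≤ k}:
k:     0  1  2  3  4  5  6  7  8
g(k):  0  1  2  3  0  1  2  3  0
So g(8) = 0.
By the Sprague-Grundy theorem, the Grundy value of a sum of independent games is the XOR of the component values.
Combined value = 0 XOR 4 XOR 0 = 4.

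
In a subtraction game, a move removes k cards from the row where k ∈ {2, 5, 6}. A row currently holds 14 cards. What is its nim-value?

1

Grundy values for subtraction set {2, 5, 6}:
g(0) = mex{} = 0
g(1) = mex{} = 0
g(2) = mex{0} = 1
g(3) = mex{0} = 1
g(4) = mex{1} = 0
g(5) = mex{0,1} = 2
g(6) = mex{0} = 1
g(7) = mex{0,1,2} = 3
g(8) = mex{1} = 0
g(9) = mex{0,1,3} = 2
g(10) = mex{0,2} = 1
g(11) = mex{1,2} = 0
g(12) = mex{1,3} = 0
g(13) = mex{0,3} = 1
g(14) = mex{0,2} = 1
So g(14) = 1.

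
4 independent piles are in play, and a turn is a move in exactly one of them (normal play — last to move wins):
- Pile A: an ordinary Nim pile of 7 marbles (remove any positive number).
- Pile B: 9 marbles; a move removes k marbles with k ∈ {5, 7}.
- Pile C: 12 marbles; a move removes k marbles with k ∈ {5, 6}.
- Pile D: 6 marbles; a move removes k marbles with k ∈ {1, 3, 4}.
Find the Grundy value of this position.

Pile A is a plain Nim pile of size 7, so its Grundy value is 7.
Build the Grundy sequence for pile B with g(k) = mex{g(k−s) : s ∈ {5, 7}, s ≤ k}:
k:     0  1  2  3  4  5  6  7  8  9
g(k):  0  0  0  0  0  1  1  1  1  1
So g(9) = 1.
For pile C, compute g(0), g(1), … with moves {5, 6}:
g(0) = mex{} = 0
g(1) = mex{} = 0
g(2) = mex{} = 0
g(3) = mex{} = 0
g(4) = mex{} = 0
g(5) = mex{0} = 1
g(6) = mex{0} = 1
g(7) = mex{0} = 1
g(8) = mex{0} = 1
g(9) = mex{0} = 1
g(10) = mex{0,1} = 2
g(11) = mex{1} = 0
g(12) = mex{1} = 0
So g(12) = 0.
Build the Grundy sequence for pile D with g(k) = mex{g(k−s) : s ∈ {1, 3, 4}, s ≤ k}:
k:     0  1  2  3  4  5  6
g(k):  0  1  0  1  2  3  2
So g(6) = 2.
The value of a disjunctive sum is the nim-sum of the parts.
Combined value = 7 ⊕ 1 ⊕ 0 ⊕ 2 = 4.

4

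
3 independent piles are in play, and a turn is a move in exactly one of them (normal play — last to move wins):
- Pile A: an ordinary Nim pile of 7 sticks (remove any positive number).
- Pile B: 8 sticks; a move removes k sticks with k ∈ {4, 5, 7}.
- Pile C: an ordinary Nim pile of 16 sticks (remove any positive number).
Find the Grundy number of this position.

21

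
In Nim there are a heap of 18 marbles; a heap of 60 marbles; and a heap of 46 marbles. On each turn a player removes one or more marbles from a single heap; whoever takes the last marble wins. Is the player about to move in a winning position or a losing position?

Losing position

Compute the nim-sum pairwise:
18 ^ 60 = 46
46 ^ 46 = 0
The nim-sum is 0, so this is a P-position: the player to move is in a losing position under optimal play.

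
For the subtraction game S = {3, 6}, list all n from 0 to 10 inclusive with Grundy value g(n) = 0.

Build the Grundy sequence with g(k) = mex{g(k−s) : s ∈ {3, 6}, s ≤ k}:
g(0) = mex{} = 0
g(1) = mex{} = 0
g(2) = mex{} = 0
g(3) = mex{0} = 1
g(4) = mex{0} = 1
g(5) = mex{0} = 1
g(6) = mex{0,1} = 2
g(7) = mex{0,1} = 2
g(8) = mex{0,1} = 2
g(9) = mex{1,2} = 0
g(10) = mex{1,2} = 0
The P-positions (g = 0) in 0..10 are 0, 1, 2, 9, 10.

0, 1, 2, 9, 10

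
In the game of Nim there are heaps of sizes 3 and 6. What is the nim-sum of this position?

5

Compute the nim-sum pairwise:
3 ⊕ 6 = 5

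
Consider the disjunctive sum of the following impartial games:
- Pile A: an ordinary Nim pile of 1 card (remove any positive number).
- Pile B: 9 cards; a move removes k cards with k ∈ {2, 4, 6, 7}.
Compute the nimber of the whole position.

1

Pile A is a plain Nim pile of size 1, so its Grundy value is 1.
Build the Grundy sequence for pile B with g(k) = mex{g(k−s) : s ∈ {2, 4, 6, 7}, s ≤ k}:
g(0) = mex{} = 0
g(1) = mex{} = 0
g(2) = mex{0} = 1
g(3) = mex{0} = 1
g(4) = mex{0,1} = 2
g(5) = mex{0,1} = 2
g(6) = mex{0,1,2} = 3
g(7) = mex{0,1,2} = 3
g(8) = mex{0,1,2,3} = 4
g(9) = mex{1,2,3} = 0
So g(9) = 0.
The value of a disjunctive sum is the nim-sum of the parts.
Combined value = 1 ⊕ 0 = 1.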